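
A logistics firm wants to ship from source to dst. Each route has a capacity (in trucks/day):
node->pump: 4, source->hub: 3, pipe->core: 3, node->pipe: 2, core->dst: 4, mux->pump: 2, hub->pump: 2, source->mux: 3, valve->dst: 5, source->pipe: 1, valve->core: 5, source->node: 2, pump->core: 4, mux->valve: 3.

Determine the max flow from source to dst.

7

Augment source->mux->valve->dst: bottleneck 3. Total 3.
Augment source->pipe->core->dst: bottleneck 1. Total 4.
Augment source->hub->pump->core->dst: bottleneck 2. Total 6.
Augment source->node->pump->core->dst: bottleneck 1. Total 7.
No augmenting path remains in the residual graph.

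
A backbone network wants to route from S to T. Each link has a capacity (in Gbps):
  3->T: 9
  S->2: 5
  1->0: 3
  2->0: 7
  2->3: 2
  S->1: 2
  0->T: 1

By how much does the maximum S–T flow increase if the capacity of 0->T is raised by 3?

Original max flow = 3.
After raising cap(0->T), augmenting paths through that edge carry 3 more units.
New max flow = 6. Increase = 3.

3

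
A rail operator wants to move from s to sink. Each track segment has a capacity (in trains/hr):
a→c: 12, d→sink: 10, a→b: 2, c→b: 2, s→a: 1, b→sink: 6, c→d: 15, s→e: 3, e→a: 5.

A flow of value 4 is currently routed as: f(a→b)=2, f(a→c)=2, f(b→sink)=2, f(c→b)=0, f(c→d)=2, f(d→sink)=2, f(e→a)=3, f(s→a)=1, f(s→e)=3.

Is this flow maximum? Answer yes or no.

Yes

Residual reachable from s: {s}; sink is not reachable.
Saturated cut: s→e, s→a with total capacity 4 = current flow value. Flow is maximum.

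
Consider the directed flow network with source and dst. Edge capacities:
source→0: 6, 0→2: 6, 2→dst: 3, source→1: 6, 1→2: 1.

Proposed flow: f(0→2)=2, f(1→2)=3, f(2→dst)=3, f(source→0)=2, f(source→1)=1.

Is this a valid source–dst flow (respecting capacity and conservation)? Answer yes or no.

Capacity violated on 1→2: flow 3 > capacity 1.

No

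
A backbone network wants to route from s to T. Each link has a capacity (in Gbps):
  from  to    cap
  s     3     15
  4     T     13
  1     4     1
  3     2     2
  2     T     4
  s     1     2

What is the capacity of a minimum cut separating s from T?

Max flow = 3 (via 2 augmenting paths).
In the residual at optimum, the set reachable from s is {1, 3, s}.
Cut edges: 3→2 (cap 2), 1→4 (cap 1). Sum = 3.

3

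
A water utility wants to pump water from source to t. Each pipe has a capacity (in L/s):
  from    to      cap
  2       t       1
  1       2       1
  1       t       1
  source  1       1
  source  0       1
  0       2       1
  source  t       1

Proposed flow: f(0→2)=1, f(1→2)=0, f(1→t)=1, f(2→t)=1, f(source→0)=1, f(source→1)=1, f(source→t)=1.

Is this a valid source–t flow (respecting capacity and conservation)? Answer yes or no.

Yes

Every edge has 0 ≤ f(e) ≤ cap(e).
At each intermediate node, inflow equals outflow.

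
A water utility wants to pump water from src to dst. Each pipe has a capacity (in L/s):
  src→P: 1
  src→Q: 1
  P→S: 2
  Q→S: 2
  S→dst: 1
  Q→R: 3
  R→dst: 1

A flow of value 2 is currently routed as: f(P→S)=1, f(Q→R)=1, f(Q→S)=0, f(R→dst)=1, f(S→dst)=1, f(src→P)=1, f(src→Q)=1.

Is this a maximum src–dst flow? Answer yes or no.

Residual reachable from src: {src}; dst is not reachable.
Saturated cut: src→Q, src→P with total capacity 2 = current flow value. Flow is maximum.

Yes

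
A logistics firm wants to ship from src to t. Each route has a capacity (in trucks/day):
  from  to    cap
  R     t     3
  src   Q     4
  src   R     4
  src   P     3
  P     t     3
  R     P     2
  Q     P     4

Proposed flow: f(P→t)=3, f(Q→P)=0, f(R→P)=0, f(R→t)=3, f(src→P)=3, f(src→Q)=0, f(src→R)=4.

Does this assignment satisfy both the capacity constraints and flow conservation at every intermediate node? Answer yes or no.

Conservation fails at R: inflow 4 ≠ outflow 3.

No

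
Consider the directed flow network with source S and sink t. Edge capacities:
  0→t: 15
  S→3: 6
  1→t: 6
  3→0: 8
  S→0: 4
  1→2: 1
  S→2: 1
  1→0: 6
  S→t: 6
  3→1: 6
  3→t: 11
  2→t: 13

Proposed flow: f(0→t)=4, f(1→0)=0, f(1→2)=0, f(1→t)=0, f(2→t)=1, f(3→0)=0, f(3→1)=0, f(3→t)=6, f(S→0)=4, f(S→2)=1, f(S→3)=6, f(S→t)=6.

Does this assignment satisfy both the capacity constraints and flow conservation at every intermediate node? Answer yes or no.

Yes

Every edge has 0 ≤ f(e) ≤ cap(e).
At each intermediate node, inflow equals outflow.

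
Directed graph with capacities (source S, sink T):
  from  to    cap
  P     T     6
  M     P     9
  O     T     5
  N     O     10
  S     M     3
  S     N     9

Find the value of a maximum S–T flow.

Augment S->N->O->T: bottleneck 5. Total 5.
Augment S->M->P->T: bottleneck 3. Total 8.
No augmenting path remains in the residual graph.

8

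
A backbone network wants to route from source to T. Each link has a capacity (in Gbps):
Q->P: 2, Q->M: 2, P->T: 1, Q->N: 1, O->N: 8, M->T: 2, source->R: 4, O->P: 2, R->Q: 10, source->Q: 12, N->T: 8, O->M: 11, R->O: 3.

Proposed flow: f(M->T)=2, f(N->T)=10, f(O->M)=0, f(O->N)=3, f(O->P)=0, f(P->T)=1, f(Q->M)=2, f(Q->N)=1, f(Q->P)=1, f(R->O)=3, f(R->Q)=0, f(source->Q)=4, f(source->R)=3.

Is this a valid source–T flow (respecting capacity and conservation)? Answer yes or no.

Capacity violated on N->T: flow 10 > capacity 8.

No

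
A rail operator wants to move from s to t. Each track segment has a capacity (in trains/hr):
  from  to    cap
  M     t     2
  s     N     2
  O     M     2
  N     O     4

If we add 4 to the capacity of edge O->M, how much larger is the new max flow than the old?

0

Original max flow = 2.
Edge O->M does not cross the min cut (source side {s}), so extra capacity there cannot help.
New max flow = 2. Increase = 0.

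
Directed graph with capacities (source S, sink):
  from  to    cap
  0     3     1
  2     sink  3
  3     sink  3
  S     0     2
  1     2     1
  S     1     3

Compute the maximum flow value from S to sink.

2

Augment S->0->3->sink: bottleneck 1. Total 1.
Augment S->1->2->sink: bottleneck 1. Total 2.
No augmenting path remains in the residual graph.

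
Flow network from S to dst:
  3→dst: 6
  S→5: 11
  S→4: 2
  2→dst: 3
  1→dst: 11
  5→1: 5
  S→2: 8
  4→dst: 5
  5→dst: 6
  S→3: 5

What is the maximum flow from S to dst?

Augment S→5→dst: bottleneck 6. Total 6.
Augment S→3→dst: bottleneck 5. Total 11.
Augment S→4→dst: bottleneck 2. Total 13.
Augment S→2→dst: bottleneck 3. Total 16.
Augment S→5→1→dst: bottleneck 5. Total 21.
No augmenting path remains in the residual graph.

21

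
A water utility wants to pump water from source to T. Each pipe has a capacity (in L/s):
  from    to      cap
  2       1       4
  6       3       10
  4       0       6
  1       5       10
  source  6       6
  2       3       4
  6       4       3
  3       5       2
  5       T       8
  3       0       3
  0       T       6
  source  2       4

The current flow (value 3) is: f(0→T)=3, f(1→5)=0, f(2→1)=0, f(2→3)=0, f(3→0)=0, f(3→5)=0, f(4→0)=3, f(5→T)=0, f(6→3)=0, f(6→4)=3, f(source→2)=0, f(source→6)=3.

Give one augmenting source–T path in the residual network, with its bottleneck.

source→6→3→0→T, bottleneck 3

Residual along source→6→3→0→T: source→6: 3, 6→3: 10, 3→0: 3, 0→T: 3.
Bottleneck = min = 3.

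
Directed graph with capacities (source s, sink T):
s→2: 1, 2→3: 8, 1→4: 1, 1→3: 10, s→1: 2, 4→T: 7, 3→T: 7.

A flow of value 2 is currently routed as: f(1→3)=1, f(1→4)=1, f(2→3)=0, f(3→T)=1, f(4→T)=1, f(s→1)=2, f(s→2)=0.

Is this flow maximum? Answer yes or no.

No

Residual path s→2→3→T has bottleneck 1 > 0.
Pushing 1 along it raises the flow to 3, so the given flow is not maximum.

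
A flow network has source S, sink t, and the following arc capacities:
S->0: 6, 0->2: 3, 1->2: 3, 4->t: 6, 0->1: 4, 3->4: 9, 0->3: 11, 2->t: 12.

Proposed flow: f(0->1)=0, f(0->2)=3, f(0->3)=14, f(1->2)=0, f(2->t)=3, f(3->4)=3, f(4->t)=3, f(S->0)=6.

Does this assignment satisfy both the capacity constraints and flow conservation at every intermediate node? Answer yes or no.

No

Capacity violated on 0->3: flow 14 > capacity 11.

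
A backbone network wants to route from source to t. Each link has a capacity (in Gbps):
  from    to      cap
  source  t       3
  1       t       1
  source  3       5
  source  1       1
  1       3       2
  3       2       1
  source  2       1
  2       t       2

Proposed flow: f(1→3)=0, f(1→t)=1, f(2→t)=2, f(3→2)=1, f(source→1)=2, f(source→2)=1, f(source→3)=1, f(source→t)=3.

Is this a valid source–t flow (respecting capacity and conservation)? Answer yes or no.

Capacity violated on source→1: flow 2 > capacity 1.

No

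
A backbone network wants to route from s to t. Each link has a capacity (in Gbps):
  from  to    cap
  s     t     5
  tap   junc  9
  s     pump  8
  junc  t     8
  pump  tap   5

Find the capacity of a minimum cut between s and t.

10

Max flow = 10 (via 2 augmenting paths).
In the residual at optimum, the set reachable from s is {pump, s}.
Cut edges: s->t (cap 5), pump->tap (cap 5). Sum = 10.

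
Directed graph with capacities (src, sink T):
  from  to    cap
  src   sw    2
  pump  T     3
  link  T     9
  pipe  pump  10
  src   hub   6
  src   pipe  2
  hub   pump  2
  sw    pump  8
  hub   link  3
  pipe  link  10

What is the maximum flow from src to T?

Augment src→hub→link→T: bottleneck 3. Total 3.
Augment src→hub→pump→T: bottleneck 2. Total 5.
Augment src→pipe→link→T: bottleneck 2. Total 7.
Augment src→sw→pump→T: bottleneck 1. Total 8.
No augmenting path remains in the residual graph.

8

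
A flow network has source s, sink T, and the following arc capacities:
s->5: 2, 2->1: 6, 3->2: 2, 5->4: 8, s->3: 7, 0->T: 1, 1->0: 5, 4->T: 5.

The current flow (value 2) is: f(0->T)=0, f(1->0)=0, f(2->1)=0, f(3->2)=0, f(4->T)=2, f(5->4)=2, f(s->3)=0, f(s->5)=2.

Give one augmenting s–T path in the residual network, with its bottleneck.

s->3->2->1->0->T, bottleneck 1

Residual along s->3->2->1->0->T: s->3: 7, 3->2: 2, 2->1: 6, 1->0: 5, 0->T: 1.
Bottleneck = min = 1.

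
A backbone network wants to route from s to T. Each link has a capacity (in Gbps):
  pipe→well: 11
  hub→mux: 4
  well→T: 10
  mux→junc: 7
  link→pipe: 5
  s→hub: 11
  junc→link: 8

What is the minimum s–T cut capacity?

Max flow = 4 (via 1 augmenting path).
In the residual at optimum, the set reachable from s is {hub, s}.
Cut edges: hub→mux (cap 4). Sum = 4.

4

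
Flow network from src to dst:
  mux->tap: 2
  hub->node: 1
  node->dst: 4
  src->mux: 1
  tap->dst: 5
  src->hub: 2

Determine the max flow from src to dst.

2

Augment src->hub->node->dst: bottleneck 1. Total 1.
Augment src->mux->tap->dst: bottleneck 1. Total 2.
No augmenting path remains in the residual graph.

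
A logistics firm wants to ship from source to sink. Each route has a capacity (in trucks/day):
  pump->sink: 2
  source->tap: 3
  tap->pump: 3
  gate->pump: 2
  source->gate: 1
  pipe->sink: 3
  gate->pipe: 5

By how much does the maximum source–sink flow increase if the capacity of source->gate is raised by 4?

2

Original max flow = 3.
After raising cap(source->gate), augmenting paths through that edge carry 2 more units.
New max flow = 5. Increase = 2.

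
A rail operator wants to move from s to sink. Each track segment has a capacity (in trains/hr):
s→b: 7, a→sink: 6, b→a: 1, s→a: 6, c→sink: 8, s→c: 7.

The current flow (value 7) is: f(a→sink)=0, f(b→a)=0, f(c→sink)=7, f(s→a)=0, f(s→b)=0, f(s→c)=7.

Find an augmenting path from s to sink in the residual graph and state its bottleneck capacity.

Residual along s→a→sink: s→a: 6, a→sink: 6.
Bottleneck = min = 6.

s→a→sink, bottleneck 6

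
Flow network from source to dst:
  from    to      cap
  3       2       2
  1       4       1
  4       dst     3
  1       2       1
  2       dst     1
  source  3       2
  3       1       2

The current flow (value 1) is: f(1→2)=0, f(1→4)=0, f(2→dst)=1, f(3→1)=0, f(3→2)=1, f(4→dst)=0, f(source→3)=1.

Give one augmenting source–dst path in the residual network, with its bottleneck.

Residual along source→3→1→4→dst: source→3: 1, 3→1: 2, 1→4: 1, 4→dst: 3.
Bottleneck = min = 1.

source→3→1→4→dst, bottleneck 1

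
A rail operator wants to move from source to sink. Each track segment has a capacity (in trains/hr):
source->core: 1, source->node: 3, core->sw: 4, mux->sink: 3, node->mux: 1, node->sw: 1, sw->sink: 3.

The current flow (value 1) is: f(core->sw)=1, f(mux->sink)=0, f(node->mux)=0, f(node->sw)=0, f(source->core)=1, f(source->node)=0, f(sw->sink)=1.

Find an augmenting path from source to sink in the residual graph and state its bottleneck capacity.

Residual along source->node->sw->sink: source->node: 3, node->sw: 1, sw->sink: 2.
Bottleneck = min = 1.

source->node->sw->sink, bottleneck 1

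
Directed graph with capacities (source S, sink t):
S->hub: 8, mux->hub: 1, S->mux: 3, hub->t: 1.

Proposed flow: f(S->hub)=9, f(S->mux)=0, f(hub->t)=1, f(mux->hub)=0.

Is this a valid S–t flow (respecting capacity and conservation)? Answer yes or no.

No

Capacity violated on S->hub: flow 9 > capacity 8.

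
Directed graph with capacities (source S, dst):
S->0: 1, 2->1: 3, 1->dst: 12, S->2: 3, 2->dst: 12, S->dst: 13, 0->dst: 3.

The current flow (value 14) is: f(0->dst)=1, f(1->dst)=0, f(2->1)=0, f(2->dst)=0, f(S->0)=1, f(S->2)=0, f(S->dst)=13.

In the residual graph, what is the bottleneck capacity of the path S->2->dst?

3

Residual capacities along the path: S->2: 3, 2->dst: 12.
Minimum is 3.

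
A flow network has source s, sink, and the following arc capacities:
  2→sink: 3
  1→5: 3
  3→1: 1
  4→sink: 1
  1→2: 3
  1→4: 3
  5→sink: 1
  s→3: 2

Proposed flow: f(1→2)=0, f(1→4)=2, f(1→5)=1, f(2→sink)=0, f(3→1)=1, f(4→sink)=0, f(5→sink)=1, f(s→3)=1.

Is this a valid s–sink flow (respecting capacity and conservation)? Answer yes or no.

No

Conservation fails at 1: inflow 1 ≠ outflow 3.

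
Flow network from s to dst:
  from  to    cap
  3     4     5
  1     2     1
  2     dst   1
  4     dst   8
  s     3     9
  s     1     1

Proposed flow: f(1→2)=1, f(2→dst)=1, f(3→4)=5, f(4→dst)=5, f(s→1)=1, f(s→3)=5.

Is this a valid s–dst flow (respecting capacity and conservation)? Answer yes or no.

Yes

Every edge has 0 ≤ f(e) ≤ cap(e).
At each intermediate node, inflow equals outflow.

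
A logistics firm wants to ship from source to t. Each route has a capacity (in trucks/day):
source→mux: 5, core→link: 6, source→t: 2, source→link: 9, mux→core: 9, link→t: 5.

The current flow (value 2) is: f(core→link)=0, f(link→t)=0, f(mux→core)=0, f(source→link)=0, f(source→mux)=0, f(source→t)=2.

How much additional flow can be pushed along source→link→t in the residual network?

5

Residual capacities along the path: source→link: 9, link→t: 5.
Minimum is 5.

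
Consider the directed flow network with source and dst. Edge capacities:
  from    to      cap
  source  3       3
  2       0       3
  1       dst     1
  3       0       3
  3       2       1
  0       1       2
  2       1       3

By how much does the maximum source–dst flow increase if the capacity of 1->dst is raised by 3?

Original max flow = 1.
After raising cap(1->dst), augmenting paths through that edge carry 2 more units.
New max flow = 3. Increase = 2.

2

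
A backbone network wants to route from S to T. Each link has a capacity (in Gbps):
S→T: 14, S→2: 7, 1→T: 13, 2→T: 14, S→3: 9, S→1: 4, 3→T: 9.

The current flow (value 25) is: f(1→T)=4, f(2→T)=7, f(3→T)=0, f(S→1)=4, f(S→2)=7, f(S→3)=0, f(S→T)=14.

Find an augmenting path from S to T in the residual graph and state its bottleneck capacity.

Residual along S→3→T: S→3: 9, 3→T: 9.
Bottleneck = min = 9.

S→3→T, bottleneck 9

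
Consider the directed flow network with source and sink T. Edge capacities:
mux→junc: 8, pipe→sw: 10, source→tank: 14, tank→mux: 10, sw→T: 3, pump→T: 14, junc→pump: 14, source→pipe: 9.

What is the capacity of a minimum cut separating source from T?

Max flow = 11 (via 2 augmenting paths).
In the residual at optimum, the set reachable from source is {mux, pipe, source, sw, tank}.
Cut edges: mux→junc (cap 8), sw→T (cap 3). Sum = 11.

11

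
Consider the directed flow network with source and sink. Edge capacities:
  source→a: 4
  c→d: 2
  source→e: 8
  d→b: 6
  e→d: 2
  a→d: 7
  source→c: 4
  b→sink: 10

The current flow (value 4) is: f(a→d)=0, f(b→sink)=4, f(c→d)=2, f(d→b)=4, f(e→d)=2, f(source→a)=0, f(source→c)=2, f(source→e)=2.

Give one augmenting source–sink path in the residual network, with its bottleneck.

Residual along source→a→d→b→sink: source→a: 4, a→d: 7, d→b: 2, b→sink: 6.
Bottleneck = min = 2.

source→a→d→b→sink, bottleneck 2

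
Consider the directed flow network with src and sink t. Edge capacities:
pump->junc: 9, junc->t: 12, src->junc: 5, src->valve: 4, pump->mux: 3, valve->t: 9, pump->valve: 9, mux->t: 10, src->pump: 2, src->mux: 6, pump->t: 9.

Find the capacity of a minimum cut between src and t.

Max flow = 17 (via 4 augmenting paths).
In the residual at optimum, the set reachable from src is {src}.
Cut edges: src->pump (cap 2), src->junc (cap 5), src->mux (cap 6), src->valve (cap 4). Sum = 17.

17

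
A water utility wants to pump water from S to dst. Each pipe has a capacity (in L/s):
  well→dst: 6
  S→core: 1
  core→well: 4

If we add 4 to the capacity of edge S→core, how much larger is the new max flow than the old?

3

Original max flow = 1.
After raising cap(S→core), augmenting paths through that edge carry 3 more units.
New max flow = 4. Increase = 3.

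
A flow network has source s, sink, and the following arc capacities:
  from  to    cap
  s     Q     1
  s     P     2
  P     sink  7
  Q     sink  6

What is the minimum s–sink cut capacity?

3

Max flow = 3 (via 2 augmenting paths).
In the residual at optimum, the set reachable from s is {s}.
Cut edges: s->Q (cap 1), s->P (cap 2). Sum = 3.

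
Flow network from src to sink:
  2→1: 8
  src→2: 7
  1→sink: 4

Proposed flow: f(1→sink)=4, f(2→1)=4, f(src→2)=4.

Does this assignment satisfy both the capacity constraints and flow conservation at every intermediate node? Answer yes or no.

Yes

Every edge has 0 ≤ f(e) ≤ cap(e).
At each intermediate node, inflow equals outflow.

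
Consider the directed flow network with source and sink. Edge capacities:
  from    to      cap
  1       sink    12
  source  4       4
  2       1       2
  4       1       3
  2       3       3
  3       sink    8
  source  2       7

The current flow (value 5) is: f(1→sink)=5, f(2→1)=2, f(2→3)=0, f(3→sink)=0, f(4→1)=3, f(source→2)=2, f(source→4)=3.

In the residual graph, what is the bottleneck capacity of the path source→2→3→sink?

Residual capacities along the path: source→2: 5, 2→3: 3, 3→sink: 8.
Minimum is 3.

3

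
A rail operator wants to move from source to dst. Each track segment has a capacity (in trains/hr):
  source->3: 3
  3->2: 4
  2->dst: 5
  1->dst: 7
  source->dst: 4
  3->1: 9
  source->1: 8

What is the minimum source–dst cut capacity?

Max flow = 14 (via 3 augmenting paths).
In the residual at optimum, the set reachable from source is {1, source}.
Cut edges: source->3 (cap 3), source->dst (cap 4), 1->dst (cap 7). Sum = 14.

14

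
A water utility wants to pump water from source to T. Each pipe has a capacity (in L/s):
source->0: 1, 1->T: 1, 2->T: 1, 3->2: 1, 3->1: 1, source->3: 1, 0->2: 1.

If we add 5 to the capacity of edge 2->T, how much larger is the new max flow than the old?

0

Original max flow = 2.
Edge 2->T does not cross the min cut (source side {source}), so extra capacity there cannot help.
New max flow = 2. Increase = 0.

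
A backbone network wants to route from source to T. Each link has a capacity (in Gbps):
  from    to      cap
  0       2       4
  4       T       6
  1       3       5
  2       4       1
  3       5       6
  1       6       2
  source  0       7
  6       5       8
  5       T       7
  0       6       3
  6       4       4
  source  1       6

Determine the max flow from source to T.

Augment source->0->2->4->T: bottleneck 1. Total 1.
Augment source->0->6->4->T: bottleneck 3. Total 4.
Augment source->1->6->4->T: bottleneck 1. Total 5.
Augment source->1->6->5->T: bottleneck 1. Total 6.
Augment source->1->3->5->T: bottleneck 4. Total 10.
No augmenting path remains in the residual graph.

10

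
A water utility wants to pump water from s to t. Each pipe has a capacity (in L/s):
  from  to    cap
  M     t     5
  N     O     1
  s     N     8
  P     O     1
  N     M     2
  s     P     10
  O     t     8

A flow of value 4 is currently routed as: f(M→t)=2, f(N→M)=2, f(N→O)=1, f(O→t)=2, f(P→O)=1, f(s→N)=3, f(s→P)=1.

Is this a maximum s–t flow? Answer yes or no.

Residual reachable from s: {N, P, s}; t is not reachable.
Saturated cut: P→O, N→O, N→M with total capacity 4 = current flow value. Flow is maximum.

Yes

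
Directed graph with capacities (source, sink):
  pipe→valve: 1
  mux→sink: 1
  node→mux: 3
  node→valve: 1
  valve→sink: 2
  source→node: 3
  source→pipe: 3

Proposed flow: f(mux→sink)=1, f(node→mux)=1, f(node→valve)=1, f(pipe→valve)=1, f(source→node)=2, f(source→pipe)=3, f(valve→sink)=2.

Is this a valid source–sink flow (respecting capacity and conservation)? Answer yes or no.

Conservation fails at pipe: inflow 3 ≠ outflow 1.

No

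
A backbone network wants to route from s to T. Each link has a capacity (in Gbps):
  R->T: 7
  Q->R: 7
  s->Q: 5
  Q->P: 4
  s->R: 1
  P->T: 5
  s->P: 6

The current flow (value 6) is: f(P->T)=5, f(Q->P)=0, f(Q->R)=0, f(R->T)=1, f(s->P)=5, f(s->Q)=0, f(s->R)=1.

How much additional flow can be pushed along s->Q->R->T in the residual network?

5

Residual capacities along the path: s->Q: 5, Q->R: 7, R->T: 6.
Minimum is 5.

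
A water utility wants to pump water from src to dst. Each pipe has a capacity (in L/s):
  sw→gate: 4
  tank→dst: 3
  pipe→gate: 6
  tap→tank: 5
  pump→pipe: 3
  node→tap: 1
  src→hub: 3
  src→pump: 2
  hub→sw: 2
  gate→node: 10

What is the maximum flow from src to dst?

1

Augment src→pump→pipe→gate→node→tap→tank→dst: bottleneck 1. Total 1.
No augmenting path remains in the residual graph.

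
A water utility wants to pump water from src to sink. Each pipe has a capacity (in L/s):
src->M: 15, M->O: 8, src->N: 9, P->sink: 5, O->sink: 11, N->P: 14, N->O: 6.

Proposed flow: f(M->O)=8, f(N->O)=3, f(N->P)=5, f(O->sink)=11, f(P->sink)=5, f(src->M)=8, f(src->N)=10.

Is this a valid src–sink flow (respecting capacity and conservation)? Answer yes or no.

No

Capacity violated on src->N: flow 10 > capacity 9.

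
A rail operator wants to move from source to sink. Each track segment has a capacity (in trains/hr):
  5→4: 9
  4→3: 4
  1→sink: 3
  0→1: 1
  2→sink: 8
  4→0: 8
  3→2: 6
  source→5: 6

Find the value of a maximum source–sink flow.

Augment source→5→4→0→1→sink: bottleneck 1. Total 1.
Augment source→5→4→3→2→sink: bottleneck 4. Total 5.
No augmenting path remains in the residual graph.

5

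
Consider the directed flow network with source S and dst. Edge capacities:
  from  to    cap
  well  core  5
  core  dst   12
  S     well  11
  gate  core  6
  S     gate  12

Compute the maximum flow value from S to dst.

11

Augment S→well→core→dst: bottleneck 5. Total 5.
Augment S→gate→core→dst: bottleneck 6. Total 11.
No augmenting path remains in the residual graph.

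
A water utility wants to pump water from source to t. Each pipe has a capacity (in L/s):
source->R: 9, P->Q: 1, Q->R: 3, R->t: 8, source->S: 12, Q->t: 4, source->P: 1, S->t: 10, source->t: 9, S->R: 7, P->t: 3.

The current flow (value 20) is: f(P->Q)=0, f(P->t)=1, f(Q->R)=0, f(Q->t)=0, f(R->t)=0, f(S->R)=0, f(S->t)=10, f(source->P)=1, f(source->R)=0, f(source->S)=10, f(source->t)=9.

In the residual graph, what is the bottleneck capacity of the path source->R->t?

Residual capacities along the path: source->R: 9, R->t: 8.
Minimum is 8.

8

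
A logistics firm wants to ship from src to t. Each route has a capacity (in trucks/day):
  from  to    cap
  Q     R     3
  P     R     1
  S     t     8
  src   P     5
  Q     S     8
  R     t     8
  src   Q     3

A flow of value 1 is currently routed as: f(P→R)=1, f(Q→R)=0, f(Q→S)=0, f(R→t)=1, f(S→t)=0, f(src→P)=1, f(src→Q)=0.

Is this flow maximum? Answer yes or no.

Residual path src→Q→R→t has bottleneck 3 > 0.
Pushing 3 along it raises the flow to 4, so the given flow is not maximum.

No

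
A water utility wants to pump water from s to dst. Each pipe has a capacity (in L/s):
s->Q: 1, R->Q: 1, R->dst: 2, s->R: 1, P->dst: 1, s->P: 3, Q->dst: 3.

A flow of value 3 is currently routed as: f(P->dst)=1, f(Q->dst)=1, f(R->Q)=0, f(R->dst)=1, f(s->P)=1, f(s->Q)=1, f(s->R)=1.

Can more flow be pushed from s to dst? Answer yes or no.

No

Residual reachable from s: {P, s}; dst is not reachable.
Saturated cut: s->R, s->Q, P->dst with total capacity 3 = current flow value. Flow is maximum.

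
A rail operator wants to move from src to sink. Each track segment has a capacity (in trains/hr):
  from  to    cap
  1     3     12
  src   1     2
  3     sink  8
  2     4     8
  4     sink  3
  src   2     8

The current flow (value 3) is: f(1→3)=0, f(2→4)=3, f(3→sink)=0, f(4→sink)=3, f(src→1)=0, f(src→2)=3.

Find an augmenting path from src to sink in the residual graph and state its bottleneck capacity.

Residual along src→1→3→sink: src→1: 2, 1→3: 12, 3→sink: 8.
Bottleneck = min = 2.

src→1→3→sink, bottleneck 2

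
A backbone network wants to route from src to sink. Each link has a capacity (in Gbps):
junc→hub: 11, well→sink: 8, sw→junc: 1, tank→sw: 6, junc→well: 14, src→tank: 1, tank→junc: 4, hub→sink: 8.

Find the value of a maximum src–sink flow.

1

Augment src→tank→junc→hub→sink: bottleneck 1. Total 1.
No augmenting path remains in the residual graph.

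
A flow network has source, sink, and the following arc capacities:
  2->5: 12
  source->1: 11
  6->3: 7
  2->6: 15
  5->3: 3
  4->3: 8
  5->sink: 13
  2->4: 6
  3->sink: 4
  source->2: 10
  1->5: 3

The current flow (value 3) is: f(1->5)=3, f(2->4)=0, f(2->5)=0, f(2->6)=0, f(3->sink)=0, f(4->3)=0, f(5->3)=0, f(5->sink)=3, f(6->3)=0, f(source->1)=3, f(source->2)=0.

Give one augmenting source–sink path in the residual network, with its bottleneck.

source->2->5->sink, bottleneck 10

Residual along source->2->5->sink: source->2: 10, 2->5: 12, 5->sink: 10.
Bottleneck = min = 10.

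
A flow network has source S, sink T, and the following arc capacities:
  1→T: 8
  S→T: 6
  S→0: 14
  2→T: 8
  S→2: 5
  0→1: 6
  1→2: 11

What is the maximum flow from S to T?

17

Augment S→T: bottleneck 6. Total 6.
Augment S→2→T: bottleneck 5. Total 11.
Augment S→0→1→T: bottleneck 6. Total 17.
No augmenting path remains in the residual graph.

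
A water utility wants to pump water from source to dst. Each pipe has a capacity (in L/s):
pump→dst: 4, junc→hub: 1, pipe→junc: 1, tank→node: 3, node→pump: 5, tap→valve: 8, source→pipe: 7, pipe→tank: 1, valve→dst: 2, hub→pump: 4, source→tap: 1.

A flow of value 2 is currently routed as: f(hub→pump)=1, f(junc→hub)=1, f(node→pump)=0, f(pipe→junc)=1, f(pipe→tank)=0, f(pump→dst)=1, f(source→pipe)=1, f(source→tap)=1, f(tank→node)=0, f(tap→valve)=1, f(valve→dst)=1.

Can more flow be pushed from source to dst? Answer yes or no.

Residual path source→pipe→tank→node→pump→dst has bottleneck 1 > 0.
Pushing 1 along it raises the flow to 3, so the given flow is not maximum.

Yes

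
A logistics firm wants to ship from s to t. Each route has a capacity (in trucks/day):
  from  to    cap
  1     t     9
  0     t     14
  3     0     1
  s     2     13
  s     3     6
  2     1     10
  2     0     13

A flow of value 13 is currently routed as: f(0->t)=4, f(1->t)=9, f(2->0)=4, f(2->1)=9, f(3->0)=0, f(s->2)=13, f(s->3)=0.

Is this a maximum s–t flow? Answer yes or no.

No

Residual path s->3->0->t has bottleneck 1 > 0.
Pushing 1 along it raises the flow to 14, so the given flow is not maximum.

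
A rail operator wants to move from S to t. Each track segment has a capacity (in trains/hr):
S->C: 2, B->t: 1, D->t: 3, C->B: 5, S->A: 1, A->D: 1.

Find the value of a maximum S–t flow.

2

Augment S->C->B->t: bottleneck 1. Total 1.
Augment S->A->D->t: bottleneck 1. Total 2.
No augmenting path remains in the residual graph.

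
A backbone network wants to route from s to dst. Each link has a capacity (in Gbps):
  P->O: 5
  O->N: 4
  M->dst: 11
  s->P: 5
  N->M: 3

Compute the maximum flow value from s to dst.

3

Augment s->P->O->N->M->dst: bottleneck 3. Total 3.
No augmenting path remains in the residual graph.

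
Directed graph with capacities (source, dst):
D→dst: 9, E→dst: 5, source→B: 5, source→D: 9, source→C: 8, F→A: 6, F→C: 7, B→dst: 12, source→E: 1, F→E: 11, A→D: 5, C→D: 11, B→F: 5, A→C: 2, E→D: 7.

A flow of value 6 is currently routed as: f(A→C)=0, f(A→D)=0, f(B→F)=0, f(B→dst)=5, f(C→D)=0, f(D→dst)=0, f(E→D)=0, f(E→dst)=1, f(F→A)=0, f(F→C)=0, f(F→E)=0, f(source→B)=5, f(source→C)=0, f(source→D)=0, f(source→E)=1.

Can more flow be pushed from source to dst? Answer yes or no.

Yes

Residual path source→D→dst has bottleneck 9 > 0.
Pushing 9 along it raises the flow to 15, so the given flow is not maximum.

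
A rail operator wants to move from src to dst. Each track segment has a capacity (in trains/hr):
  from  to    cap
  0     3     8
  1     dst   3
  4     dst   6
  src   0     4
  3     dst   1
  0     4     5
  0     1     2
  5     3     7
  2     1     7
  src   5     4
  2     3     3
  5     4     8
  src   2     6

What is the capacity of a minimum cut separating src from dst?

10

Max flow = 10 (via 4 augmenting paths).
In the residual at optimum, the set reachable from src is {0, 1, 2, 3, 4, 5, src}.
Cut edges: 4->dst (cap 6), 3->dst (cap 1), 1->dst (cap 3). Sum = 10.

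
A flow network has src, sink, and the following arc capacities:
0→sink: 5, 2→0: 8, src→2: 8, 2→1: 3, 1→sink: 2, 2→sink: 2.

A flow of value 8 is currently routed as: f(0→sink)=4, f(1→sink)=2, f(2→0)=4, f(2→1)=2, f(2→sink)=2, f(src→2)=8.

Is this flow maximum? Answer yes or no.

Yes

Residual reachable from src: {src}; sink is not reachable.
Saturated cut: src→2 with total capacity 8 = current flow value. Flow is maximum.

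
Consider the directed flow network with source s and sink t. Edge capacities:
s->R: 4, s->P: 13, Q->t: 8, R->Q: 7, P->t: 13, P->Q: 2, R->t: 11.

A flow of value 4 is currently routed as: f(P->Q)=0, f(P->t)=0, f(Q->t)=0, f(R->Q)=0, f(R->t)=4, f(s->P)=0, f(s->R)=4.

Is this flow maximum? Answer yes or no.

No

Residual path s->P->t has bottleneck 13 > 0.
Pushing 13 along it raises the flow to 17, so the given flow is not maximum.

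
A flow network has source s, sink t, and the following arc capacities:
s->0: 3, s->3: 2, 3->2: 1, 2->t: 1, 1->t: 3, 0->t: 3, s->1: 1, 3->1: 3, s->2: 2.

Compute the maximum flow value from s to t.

7

Augment s->0->t: bottleneck 3. Total 3.
Augment s->1->t: bottleneck 1. Total 4.
Augment s->2->t: bottleneck 1. Total 5.
Augment s->3->1->t: bottleneck 2. Total 7.
No augmenting path remains in the residual graph.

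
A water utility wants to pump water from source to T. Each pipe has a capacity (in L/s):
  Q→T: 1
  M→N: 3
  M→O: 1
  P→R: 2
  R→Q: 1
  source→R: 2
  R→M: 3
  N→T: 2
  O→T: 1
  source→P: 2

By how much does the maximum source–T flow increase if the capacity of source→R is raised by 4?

Original max flow = 4.
Even with extra capacity on source→R, another cut of capacity 4 remains binding.
New max flow = 4. Increase = 0.

0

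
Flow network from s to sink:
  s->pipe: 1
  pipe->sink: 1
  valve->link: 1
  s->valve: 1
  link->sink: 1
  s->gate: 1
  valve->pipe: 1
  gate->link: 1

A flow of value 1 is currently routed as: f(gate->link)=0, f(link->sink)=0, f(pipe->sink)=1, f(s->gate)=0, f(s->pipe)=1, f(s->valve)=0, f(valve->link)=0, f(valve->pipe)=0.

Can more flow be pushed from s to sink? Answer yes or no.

Yes

Residual path s->valve->link->sink has bottleneck 1 > 0.
Pushing 1 along it raises the flow to 2, so the given flow is not maximum.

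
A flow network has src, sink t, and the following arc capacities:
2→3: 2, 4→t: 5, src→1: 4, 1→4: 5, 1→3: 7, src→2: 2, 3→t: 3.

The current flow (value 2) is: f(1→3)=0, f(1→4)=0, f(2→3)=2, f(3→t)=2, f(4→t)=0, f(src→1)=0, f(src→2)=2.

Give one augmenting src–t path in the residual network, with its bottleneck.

src→1→3→t, bottleneck 1

Residual along src→1→3→t: src→1: 4, 1→3: 7, 3→t: 1.
Bottleneck = min = 1.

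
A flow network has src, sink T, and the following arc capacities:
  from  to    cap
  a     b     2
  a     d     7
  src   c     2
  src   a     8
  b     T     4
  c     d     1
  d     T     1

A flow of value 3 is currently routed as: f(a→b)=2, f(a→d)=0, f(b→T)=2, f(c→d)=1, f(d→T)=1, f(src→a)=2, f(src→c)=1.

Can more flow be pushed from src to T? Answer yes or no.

No

Residual reachable from src: {a, c, d, src}; T is not reachable.
Saturated cut: a→b, d→T with total capacity 3 = current flow value. Flow is maximum.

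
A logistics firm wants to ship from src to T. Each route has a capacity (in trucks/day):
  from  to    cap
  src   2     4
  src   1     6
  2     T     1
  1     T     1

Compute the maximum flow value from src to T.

Augment src->1->T: bottleneck 1. Total 1.
Augment src->2->T: bottleneck 1. Total 2.
No augmenting path remains in the residual graph.

2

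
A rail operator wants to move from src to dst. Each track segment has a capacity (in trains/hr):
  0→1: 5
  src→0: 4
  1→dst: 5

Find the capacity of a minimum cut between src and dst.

4

Max flow = 4 (via 1 augmenting path).
In the residual at optimum, the set reachable from src is {src}.
Cut edges: src→0 (cap 4). Sum = 4.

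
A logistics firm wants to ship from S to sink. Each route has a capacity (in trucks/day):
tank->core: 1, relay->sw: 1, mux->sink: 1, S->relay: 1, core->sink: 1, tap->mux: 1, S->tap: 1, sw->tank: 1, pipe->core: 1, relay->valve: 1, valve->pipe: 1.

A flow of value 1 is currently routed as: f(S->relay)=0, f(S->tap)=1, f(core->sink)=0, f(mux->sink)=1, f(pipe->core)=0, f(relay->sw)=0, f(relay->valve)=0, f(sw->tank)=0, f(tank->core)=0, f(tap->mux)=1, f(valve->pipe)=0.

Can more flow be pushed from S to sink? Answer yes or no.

Residual path S->relay->valve->pipe->core->sink has bottleneck 1 > 0.
Pushing 1 along it raises the flow to 2, so the given flow is not maximum.

Yes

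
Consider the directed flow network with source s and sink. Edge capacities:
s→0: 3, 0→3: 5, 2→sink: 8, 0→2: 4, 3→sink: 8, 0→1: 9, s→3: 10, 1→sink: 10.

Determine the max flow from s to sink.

Augment s→3→sink: bottleneck 8. Total 8.
Augment s→0→1→sink: bottleneck 3. Total 11.
No augmenting path remains in the residual graph.

11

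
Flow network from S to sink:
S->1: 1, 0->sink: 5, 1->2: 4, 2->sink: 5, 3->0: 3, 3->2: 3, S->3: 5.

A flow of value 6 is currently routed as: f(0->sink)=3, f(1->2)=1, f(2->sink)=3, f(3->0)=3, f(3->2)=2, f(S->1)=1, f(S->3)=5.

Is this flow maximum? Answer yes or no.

Residual reachable from S: {S}; sink is not reachable.
Saturated cut: S->3, S->1 with total capacity 6 = current flow value. Flow is maximum.

Yes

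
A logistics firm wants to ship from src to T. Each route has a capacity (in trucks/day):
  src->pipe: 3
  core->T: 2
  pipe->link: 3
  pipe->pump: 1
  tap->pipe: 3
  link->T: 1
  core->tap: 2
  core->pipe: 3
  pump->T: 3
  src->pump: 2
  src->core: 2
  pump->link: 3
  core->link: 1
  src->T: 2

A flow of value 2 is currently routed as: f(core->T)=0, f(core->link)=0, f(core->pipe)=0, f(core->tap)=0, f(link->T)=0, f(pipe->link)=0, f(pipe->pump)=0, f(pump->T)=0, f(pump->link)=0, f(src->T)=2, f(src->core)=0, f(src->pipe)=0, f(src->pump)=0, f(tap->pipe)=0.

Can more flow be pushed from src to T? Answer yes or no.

Yes

Residual path src->core->T has bottleneck 2 > 0.
Pushing 2 along it raises the flow to 4, so the given flow is not maximum.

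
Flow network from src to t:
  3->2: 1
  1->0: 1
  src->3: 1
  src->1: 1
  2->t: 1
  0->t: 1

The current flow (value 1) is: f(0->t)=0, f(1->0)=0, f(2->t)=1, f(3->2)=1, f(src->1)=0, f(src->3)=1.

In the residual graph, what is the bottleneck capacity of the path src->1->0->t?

Residual capacities along the path: src->1: 1, 1->0: 1, 0->t: 1.
Minimum is 1.

1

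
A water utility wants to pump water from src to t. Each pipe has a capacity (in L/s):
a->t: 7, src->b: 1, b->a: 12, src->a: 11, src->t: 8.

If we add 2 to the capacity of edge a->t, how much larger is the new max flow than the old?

2

Original max flow = 15.
After raising cap(a->t), augmenting paths through that edge carry 2 more units.
New max flow = 17. Increase = 2.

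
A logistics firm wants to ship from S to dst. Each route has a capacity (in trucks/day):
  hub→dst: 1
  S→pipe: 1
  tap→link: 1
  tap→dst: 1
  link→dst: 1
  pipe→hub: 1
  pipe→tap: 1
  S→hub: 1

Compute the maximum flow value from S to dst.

Augment S→hub→dst: bottleneck 1. Total 1.
Augment S→pipe→tap→dst: bottleneck 1. Total 2.
No augmenting path remains in the residual graph.

2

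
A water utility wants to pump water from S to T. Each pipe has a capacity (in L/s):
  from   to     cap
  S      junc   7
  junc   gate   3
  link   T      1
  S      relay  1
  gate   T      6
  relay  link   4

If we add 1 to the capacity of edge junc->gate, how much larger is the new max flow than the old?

1

Original max flow = 4.
After raising cap(junc->gate), augmenting paths through that edge carry 1 more unit.
New max flow = 5. Increase = 1.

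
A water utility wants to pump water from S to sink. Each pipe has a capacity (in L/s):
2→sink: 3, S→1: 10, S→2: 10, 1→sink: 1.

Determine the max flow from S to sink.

Augment S→1→sink: bottleneck 1. Total 1.
Augment S→2→sink: bottleneck 3. Total 4.
No augmenting path remains in the residual graph.

4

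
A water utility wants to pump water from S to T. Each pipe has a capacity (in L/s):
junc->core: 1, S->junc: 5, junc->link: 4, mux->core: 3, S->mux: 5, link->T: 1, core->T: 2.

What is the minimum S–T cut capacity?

Max flow = 3 (via 2 augmenting paths).
In the residual at optimum, the set reachable from S is {S, core, junc, link, mux}.
Cut edges: core->T (cap 2), link->T (cap 1). Sum = 3.

3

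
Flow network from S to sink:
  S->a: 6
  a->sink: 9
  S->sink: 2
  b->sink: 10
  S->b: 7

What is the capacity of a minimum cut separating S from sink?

15

Max flow = 15 (via 3 augmenting paths).
In the residual at optimum, the set reachable from S is {S}.
Cut edges: S->a (cap 6), S->b (cap 7), S->sink (cap 2). Sum = 15.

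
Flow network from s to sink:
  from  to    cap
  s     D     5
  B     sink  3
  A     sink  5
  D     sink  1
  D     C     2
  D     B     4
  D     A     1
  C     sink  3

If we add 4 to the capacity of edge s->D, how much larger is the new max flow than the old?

Original max flow = 5.
After raising cap(s->D), augmenting paths through that edge carry 2 more units.
New max flow = 7. Increase = 2.

2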